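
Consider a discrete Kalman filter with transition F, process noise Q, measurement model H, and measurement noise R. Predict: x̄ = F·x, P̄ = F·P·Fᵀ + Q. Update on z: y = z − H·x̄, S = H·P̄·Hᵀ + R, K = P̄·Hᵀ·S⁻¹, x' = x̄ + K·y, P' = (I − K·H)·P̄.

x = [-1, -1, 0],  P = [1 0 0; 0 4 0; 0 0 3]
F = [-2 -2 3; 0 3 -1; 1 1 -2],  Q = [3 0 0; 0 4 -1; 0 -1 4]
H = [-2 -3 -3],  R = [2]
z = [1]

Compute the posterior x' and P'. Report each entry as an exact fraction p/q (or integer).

x̄ = F·x = [4, -3, -2]
P̄ = F·P·Fᵀ + Q = [50 -33 -28; -33 43 17; -28 17 21]
y = z − H·x̄ = [-6]
S = H·P̄·Hᵀ + R = [352]
K = P̄·Hᵀ·S⁻¹ = [83/352; -57/176; -29/176]
x' = x̄ + K·y = [455/176, -93/88, -89/88]
P' = (I − K·H)·P̄ = [10711/352 -1077/176 -2521/176; -1077/176 535/88 -157/88; -2521/176 -157/88 1007/88]

x' = [455/176, -93/88, -89/88]
P' = [10711/352 -1077/176 -2521/176; -1077/176 535/88 -157/88; -2521/176 -157/88 1007/88]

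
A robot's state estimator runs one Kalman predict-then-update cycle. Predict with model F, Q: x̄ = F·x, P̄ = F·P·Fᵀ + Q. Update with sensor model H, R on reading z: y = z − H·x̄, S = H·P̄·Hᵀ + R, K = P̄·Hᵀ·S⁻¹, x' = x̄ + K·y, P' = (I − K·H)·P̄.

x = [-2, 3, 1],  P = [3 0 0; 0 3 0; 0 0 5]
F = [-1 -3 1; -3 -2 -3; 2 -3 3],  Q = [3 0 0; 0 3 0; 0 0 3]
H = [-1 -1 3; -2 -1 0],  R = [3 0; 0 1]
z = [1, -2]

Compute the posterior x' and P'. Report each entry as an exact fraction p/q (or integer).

x̄ = F·x = [-6, -3, -10]
P̄ = F·P·Fᵀ + Q = [38 12 36; 12 87 -45; 36 -45 87]
y = z − H·x̄ = [22, -17]
S = H·P̄·Hᵀ + R = [989 118; 118 288]
K = P̄·Hᵀ·S⁻¹ = [6772/67727 -23469/67727; -27147/135454 -82167/270908; 40473/135454 -58563/270908]
x' = x̄ + K·y = [141595/67727, -610353/270908, 67303/270908]
P' = (I − K·H)·P̄ = [115578/67727 -207687/67727 -23931/67727; -207687/67727 1743663/270908 250011/270908; -23931/67727 250011/270908 132375/270908]

x' = [141595/67727, -610353/270908, 67303/270908]
P' = [115578/67727 -207687/67727 -23931/67727; -207687/67727 1743663/270908 250011/270908; -23931/67727 250011/270908 132375/270908]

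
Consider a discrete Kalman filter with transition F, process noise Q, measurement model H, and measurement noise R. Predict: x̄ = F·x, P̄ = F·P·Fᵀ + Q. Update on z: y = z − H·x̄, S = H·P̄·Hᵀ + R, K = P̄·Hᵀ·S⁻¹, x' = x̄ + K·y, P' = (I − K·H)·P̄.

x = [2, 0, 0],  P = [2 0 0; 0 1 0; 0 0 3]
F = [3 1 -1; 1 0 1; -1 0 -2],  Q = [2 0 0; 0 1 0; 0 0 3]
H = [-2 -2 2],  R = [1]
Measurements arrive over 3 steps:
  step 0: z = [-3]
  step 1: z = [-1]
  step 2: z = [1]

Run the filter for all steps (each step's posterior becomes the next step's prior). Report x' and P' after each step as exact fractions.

step 0: x' = [744/277, -24/277, 296/277], P' = [3732/277 -1005/277 2700/277; -1005/277 506/277 -516/277; 2700/277 -516/277 2209/277]
step 1: x' = [1235988/585037, -244276/585037, 695044/585037], P' = [1490467/585037 -334942/585037 1108759/585037; -334942/585037 577346/585037 201670/585037; 1108759/585037 201670/585037 1369119/585037]
step 2: x' = [73068332/88805891, -26411386/88805891, 994612/997819], P' = [665474684/266417673 -154339648/266417673 1839468/997819; -154339648/266417673 262747397/266417673 337094/997819; 1839468/997819 337094/997819 2281646/997819]

step 0: x̄ = F·x = [6, 2, -2]
step 0: P̄ = F·P·Fᵀ + Q = [24 3 0; 3 6 -8; 0 -8 17]
step 0: y = z − H·x̄ = [17]
step 0: S = H·P̄·Hᵀ + R = [277]
step 0: K = P̄·Hᵀ·S⁻¹ = [-54/277; -34/277; 50/277]
step 0: x' = x̄ + K·y = [744/277, -24/277, 296/277]
step 0: P' = (I − K·H)·P̄ = [3732/277 -1005/277 2700/277; -1005/277 506/277 -516/277; 2700/277 -516/277 2209/277]
step 1: x̄ = F·x = [1912/277, 1040/277, -1336/277]
step 1: P̄ = F·P·Fᵀ + Q = [15659/277 12866/277 -18241/277; 12866/277 11618/277 -16250/277; -18241/277 -16250/277 24199/277]
step 1: y = z − H·x̄ = [8299/277]
step 1: S = H·P̄·Hᵀ + R = [585037/277]
step 1: K = P̄·Hᵀ·S⁻¹ = [-93532/585037; -81468/585037; 117380/585037]
step 1: x' = x̄ + K·y = [1235988/585037, -244276/585037, 695044/585037]
step 1: P' = (I − K·H)·P̄ = [1490467/585037 -334942/585037 1108759/585037; -334942/585037 577346/585037 201670/585037; 1108759/585037 201670/585037 1369119/585037]
step 2: x̄ = F·x = [2768644/585037, 1931032/585037, -2626076/585037]
step 2: P̄ = F·P·Fᵀ + Q = [7465196/585037 5186528/585037 -7345356/585037; 5186528/585037 5662141/585037 -7554982/585037; -7345356/585037 -7554982/585037 13157090/585037]
step 2: y = z − H·x̄ = [15236541/585037]
step 2: S = H·P̄·Hᵀ + R = [266417673/585037]
step 2: K = P̄·Hᵀ·S⁻¹ = [-39994160/266417673; -36807302/266417673; 210168/997819]
step 2: x' = x̄ + K·y = [73068332/88805891, -26411386/88805891, 994612/997819]
step 2: P' = (I − K·H)·P̄ = [665474684/266417673 -154339648/266417673 1839468/997819; -154339648/266417673 262747397/266417673 337094/997819; 1839468/997819 337094/997819 2281646/997819]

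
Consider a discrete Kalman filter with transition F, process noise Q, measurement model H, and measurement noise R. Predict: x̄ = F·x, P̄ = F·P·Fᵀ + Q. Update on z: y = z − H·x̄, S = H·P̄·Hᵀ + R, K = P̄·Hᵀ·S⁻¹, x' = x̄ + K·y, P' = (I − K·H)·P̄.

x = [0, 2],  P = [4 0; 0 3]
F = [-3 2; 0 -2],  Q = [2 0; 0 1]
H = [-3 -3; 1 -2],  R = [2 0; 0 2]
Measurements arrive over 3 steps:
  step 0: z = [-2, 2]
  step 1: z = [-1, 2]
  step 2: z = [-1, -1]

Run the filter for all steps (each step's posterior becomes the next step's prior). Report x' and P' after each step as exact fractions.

step 0: x' = [12135/10498, -5367/10498], P' = [3339/10498 -1783/10498; -1783/10498 2543/10498]
step 1: x' = [7674944/11462527, -4844129/11462527], P' = [3481010/11462527 -1779930/11462527; -1779930/11462527 2506180/11462527]
step 2: x' = [-1214546662/5855814197, 2741566093/5855814197], P' = [1772052680/5855814197 -903365248/5855814197; -903365248/5855814197 1274341134/5855814197]

step 0: x̄ = F·x = [4, -4]
step 0: P̄ = F·P·Fᵀ + Q = [50 -12; -12 13]
step 0: y = z − H·x̄ = [-2, -10]
step 0: S = H·P̄·Hᵀ + R = [353 -108; -108 152]
step 0: K = P̄·Hᵀ·S⁻¹ = [-1167/5249 6905/20996; -570/5249 -6869/20996]
step 0: x' = x̄ + K·y = [12135/10498, -5367/10498]
step 0: P' = (I − K·H)·P̄ = [3339/10498 -1783/10498; -1783/10498 2543/10498]
step 1: x̄ = F·x = [-47139/10498, 5367/5249]
step 1: P̄ = F·P·Fᵀ + Q = [82615/10498 -10435/5249; -10435/5249 10335/5249]
step 1: y = z − H·x̄ = [-119713/10498, 89603/10498]
step 1: S = H·P̄·Hᵀ + R = [574901/10498 -186435/10498; -186435/10498 269771/10498]
step 1: K = P̄·Hᵀ·S⁻¹ = [-2551620/11462527 3520435/11462527; -1089375/11462527 -3396145/11462527]
step 1: x' = x̄ + K·y = [7674944/11462527, -4844129/11462527]
step 1: P' = (I − K·H)·P̄ = [3481010/11462527 -1779930/11462527; -1779930/11462527 2506180/11462527]
step 2: x̄ = F·x = [-32713090/11462527, 9688258/11462527]
step 2: P̄ = F·P·Fᵀ + Q = [85638024/11462527 -20704300/11462527; -20704300/11462527 21487247/11462527]
step 2: y = z − H·x̄ = [-80537023/11462527, 40627079/11462527]
step 2: S = H·P̄·Hᵀ + R = [614375093/11462527 -190103490/11462527; -190103490/11462527 277329266/11462527]
step 2: K = P̄·Hᵀ·S⁻¹ = [-1303031148/5855814197 1789391588/5855814197; -556463829/5855814197 -1726023758/5855814197]
step 2: x' = x̄ + K·y = [-1214546662/5855814197, 2741566093/5855814197]
step 2: P' = (I − K·H)·P̄ = [1772052680/5855814197 -903365248/5855814197; -903365248/5855814197 1274341134/5855814197]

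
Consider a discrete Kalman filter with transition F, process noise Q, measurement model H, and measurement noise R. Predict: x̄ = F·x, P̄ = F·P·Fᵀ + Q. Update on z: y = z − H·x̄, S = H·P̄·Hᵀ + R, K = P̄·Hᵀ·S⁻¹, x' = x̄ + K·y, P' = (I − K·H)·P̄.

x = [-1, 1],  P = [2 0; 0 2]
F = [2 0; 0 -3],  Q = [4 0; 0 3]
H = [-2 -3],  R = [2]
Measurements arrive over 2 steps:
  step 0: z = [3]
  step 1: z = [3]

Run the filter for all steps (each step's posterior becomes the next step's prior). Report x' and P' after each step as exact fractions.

step 0: x̄ = F·x = [-2, -3]
step 0: P̄ = F·P·Fᵀ + Q = [12 0; 0 21]
step 0: y = z − H·x̄ = [-10]
step 0: S = H·P̄·Hᵀ + R = [239]
step 0: K = P̄·Hᵀ·S⁻¹ = [-24/239; -63/239]
step 0: x' = x̄ + K·y = [-238/239, -87/239]
step 0: P' = (I − K·H)·P̄ = [2292/239 -1512/239; -1512/239 1050/239]
step 1: x̄ = F·x = [-476/239, 261/239]
step 1: P̄ = F·P·Fᵀ + Q = [10124/239 9072/239; 9072/239 10167/239]
step 1: y = z − H·x̄ = [548/239]
step 1: S = H·P̄·Hᵀ + R = [241341/239]
step 1: K = P̄·Hᵀ·S⁻¹ = [-47464/241341; -16215/80447]
step 1: x' = x̄ + K·y = [-589492/241341, 50673/80447]
step 1: P' = (I − K·H)·P̄ = [797092/241341 -166584/80447; -166584/80447 121866/80447]

step 0: x' = [-238/239, -87/239], P' = [2292/239 -1512/239; -1512/239 1050/239]
step 1: x' = [-589492/241341, 50673/80447], P' = [797092/241341 -166584/80447; -166584/80447 121866/80447]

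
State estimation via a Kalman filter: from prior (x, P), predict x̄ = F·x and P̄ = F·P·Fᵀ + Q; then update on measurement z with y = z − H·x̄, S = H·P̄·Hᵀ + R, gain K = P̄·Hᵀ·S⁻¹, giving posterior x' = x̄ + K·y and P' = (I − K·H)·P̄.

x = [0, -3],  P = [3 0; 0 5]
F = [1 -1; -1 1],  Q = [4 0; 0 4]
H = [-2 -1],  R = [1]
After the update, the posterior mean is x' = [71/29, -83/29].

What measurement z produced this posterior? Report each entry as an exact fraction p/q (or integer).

z = [-2]

x̄ = F·x = [3, -3]
P̄ = F·P·Fᵀ + Q = [12 -8; -8 12]
S = H·P̄·Hᵀ + R = [29]
K = P̄·Hᵀ·S⁻¹ = [-16/29; 4/29]
x' − x̄ = [-16/29, 4/29] = K·y
y = (KᵀK)⁻¹·Kᵀ·(x' − x̄) = [1]
z = y + H·x̄ = [1] + [-3] = [-2]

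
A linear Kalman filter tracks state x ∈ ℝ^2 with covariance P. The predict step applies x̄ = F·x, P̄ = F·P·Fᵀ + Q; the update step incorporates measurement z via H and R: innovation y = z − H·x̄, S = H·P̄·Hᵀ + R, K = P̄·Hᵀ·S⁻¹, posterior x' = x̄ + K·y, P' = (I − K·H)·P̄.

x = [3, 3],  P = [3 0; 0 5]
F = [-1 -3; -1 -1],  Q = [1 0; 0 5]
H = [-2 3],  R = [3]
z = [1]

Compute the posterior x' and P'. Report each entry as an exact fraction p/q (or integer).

x̄ = F·x = [-12, -6]
P̄ = F·P·Fᵀ + Q = [49 18; 18 13]
y = z − H·x̄ = [-5]
S = H·P̄·Hᵀ + R = [100]
K = P̄·Hᵀ·S⁻¹ = [-11/25; 3/100]
x' = x̄ + K·y = [-49/5, -123/20]
P' = (I − K·H)·P̄ = [741/25 483/25; 483/25 1291/100]

x' = [-49/5, -123/20]
P' = [741/25 483/25; 483/25 1291/100]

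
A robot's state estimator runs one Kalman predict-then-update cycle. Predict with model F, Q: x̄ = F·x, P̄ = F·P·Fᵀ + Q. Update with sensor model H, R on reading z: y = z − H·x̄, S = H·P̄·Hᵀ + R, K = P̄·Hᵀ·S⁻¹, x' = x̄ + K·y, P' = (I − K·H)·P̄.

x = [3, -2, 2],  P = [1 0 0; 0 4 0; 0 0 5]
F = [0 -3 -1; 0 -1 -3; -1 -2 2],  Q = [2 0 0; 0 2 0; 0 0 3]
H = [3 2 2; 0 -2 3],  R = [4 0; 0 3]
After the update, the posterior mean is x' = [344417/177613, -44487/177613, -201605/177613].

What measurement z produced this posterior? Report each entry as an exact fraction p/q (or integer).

z = [3, -3]

x̄ = F·x = [4, -4, 5]
P̄ = F·P·Fᵀ + Q = [43 27 14; 27 51 -22; 14 -22 40]
S = H·P̄·Hᵀ + R = [1071 -44; -44 831]
K = P̄·Hᵀ·S⁻¹ = [174813/888065 -3568/888065; 108117/888065 -173812/888065; 72034/888065 179076/888065]
x' − x̄ = [-366035/177613, 665965/177613, -1089670/177613] = K·y
y = (KᵀK)⁻¹·Kᵀ·(x' − x̄) = [-11, -26]
z = y + H·x̄ = [-11, -26] + [14, 23] = [3, -3]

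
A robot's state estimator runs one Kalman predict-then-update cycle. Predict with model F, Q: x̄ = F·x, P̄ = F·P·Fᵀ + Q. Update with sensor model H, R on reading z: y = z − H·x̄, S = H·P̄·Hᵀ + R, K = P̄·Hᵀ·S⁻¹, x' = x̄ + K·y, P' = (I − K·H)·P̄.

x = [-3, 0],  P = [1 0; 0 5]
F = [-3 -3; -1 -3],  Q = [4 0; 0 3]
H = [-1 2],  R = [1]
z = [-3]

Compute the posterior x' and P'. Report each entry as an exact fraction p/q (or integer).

x' = [9, 3]
P' = [2210/63 1124/63; 1124/63 587/63]

x̄ = F·x = [9, 3]
P̄ = F·P·Fᵀ + Q = [58 48; 48 49]
y = z − H·x̄ = [0]
S = H·P̄·Hᵀ + R = [63]
K = P̄·Hᵀ·S⁻¹ = [38/63; 50/63]
x' = x̄ + K·y = [9, 3]
P' = (I − K·H)·P̄ = [2210/63 1124/63; 1124/63 587/63]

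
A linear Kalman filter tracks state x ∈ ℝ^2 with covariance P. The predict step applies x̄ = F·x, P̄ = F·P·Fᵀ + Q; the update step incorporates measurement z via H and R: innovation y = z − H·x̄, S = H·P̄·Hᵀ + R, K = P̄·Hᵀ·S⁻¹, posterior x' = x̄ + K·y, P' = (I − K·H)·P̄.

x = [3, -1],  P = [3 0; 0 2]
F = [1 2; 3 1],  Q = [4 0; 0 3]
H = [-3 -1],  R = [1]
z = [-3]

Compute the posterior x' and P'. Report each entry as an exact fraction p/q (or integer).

x' = [-109/123, 700/123]
P' = [163/123 -460/123; -460/123 2831/246]

x̄ = F·x = [1, 8]
P̄ = F·P·Fᵀ + Q = [15 13; 13 32]
y = z − H·x̄ = [8]
S = H·P̄·Hᵀ + R = [246]
K = P̄·Hᵀ·S⁻¹ = [-29/123; -71/246]
x' = x̄ + K·y = [-109/123, 700/123]
P' = (I − K·H)·P̄ = [163/123 -460/123; -460/123 2831/246]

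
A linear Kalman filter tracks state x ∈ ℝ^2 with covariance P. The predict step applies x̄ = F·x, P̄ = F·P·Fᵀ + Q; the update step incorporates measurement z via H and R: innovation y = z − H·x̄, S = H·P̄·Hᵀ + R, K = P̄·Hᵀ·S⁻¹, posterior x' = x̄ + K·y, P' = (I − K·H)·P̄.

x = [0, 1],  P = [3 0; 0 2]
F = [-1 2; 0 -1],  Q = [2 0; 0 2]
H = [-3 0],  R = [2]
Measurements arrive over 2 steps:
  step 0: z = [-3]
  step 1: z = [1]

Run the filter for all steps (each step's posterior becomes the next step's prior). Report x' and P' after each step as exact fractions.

step 0: x' = [121/119, -83/119], P' = [26/119 -8/119; -8/119 332/119]
step 1: x' = [-389/1061, -1105/7427], P' = [232/1061 -96/1061; -96/1061 18498/7427]

step 0: x̄ = F·x = [2, -1]
step 0: P̄ = F·P·Fᵀ + Q = [13 -4; -4 4]
step 0: y = z − H·x̄ = [3]
step 0: S = H·P̄·Hᵀ + R = [119]
step 0: K = P̄·Hᵀ·S⁻¹ = [-39/119; 12/119]
step 0: x' = x̄ + K·y = [121/119, -83/119]
step 0: P' = (I − K·H)·P̄ = [26/119 -8/119; -8/119 332/119]
step 1: x̄ = F·x = [-41/17, 83/119]
step 1: P̄ = F·P·Fᵀ + Q = [232/17 -96/17; -96/17 570/119]
step 1: y = z − H·x̄ = [-106/17]
step 1: S = H·P̄·Hᵀ + R = [2122/17]
step 1: K = P̄·Hᵀ·S⁻¹ = [-348/1061; 144/1061]
step 1: x' = x̄ + K·y = [-389/1061, -1105/7427]
step 1: P' = (I − K·H)·P̄ = [232/1061 -96/1061; -96/1061 18498/7427]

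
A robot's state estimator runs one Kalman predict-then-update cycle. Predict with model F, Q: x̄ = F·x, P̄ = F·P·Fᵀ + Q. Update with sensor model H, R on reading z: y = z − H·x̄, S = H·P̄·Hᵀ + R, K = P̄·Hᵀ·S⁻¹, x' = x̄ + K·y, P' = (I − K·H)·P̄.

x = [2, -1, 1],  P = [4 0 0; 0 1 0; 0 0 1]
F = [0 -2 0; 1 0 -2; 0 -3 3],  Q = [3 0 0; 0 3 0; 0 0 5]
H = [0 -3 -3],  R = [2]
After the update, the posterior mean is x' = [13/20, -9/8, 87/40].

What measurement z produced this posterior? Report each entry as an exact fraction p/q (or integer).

z = [-3]

x̄ = F·x = [2, 0, 6]
P̄ = F·P·Fᵀ + Q = [7 0 6; 0 11 -6; 6 -6 23]
S = H·P̄·Hᵀ + R = [200]
K = P̄·Hᵀ·S⁻¹ = [-9/100; -3/40; -51/200]
x' − x̄ = [-27/20, -9/8, -153/40] = K·y
y = (KᵀK)⁻¹·Kᵀ·(x' − x̄) = [15]
z = y + H·x̄ = [15] + [-18] = [-3]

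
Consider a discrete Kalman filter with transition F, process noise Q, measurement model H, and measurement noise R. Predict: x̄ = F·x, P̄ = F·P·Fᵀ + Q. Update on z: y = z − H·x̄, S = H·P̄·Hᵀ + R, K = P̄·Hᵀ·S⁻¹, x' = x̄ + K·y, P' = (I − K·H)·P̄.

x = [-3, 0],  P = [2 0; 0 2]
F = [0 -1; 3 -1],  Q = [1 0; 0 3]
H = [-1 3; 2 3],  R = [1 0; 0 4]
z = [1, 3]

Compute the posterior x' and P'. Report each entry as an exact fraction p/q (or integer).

x̄ = F·x = [0, -9]
P̄ = F·P·Fᵀ + Q = [3 2; 2 23]
y = z − H·x̄ = [28, 30]
S = H·P̄·Hᵀ + R = [199 207; 207 247]
K = P̄·Hᵀ·S⁻¹ = [-1743/6304 1767/6304; 719/3152 329/3152]
x' = x̄ + K·y = [2103/3152, 817/1576]
P' = (I − K·H)·P̄ = [2937/6304 199/3152; 199/3152 153/1576]

x' = [2103/3152, 817/1576]
P' = [2937/6304 199/3152; 199/3152 153/1576]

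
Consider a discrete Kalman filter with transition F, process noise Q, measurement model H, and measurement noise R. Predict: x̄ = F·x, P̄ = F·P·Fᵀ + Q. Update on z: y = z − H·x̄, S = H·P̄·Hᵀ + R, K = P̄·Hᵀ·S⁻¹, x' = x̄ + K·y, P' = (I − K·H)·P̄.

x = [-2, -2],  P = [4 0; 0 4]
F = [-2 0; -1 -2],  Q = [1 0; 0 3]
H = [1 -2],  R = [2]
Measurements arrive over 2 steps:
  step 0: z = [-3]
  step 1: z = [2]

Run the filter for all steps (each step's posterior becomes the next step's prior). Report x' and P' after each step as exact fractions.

step 0: x' = [321/79, 284/79], P' = [1342/79 670/79; 670/79 373/79]
step 1: x' = [7248/7153, -4507/7153], P' = [140170/7153 75366/7153; 75366/7153 43821/7153]

step 0: x̄ = F·x = [4, 6]
step 0: P̄ = F·P·Fᵀ + Q = [17 8; 8 23]
step 0: y = z − H·x̄ = [5]
step 0: S = H·P̄·Hᵀ + R = [79]
step 0: K = P̄·Hᵀ·S⁻¹ = [1/79; -38/79]
step 0: x' = x̄ + K·y = [321/79, 284/79]
step 0: P' = (I − K·H)·P̄ = [1342/79 670/79; 670/79 373/79]
step 1: x̄ = F·x = [-642/79, -889/79]
step 1: P̄ = F·P·Fᵀ + Q = [5447/79 5364/79; 5364/79 5751/79]
step 1: y = z − H·x̄ = [-978/79]
step 1: S = H·P̄·Hᵀ + R = [7153/79]
step 1: K = P̄·Hᵀ·S⁻¹ = [-5281/7153; -6138/7153]
step 1: x' = x̄ + K·y = [7248/7153, -4507/7153]
step 1: P' = (I − K·H)·P̄ = [140170/7153 75366/7153; 75366/7153 43821/7153]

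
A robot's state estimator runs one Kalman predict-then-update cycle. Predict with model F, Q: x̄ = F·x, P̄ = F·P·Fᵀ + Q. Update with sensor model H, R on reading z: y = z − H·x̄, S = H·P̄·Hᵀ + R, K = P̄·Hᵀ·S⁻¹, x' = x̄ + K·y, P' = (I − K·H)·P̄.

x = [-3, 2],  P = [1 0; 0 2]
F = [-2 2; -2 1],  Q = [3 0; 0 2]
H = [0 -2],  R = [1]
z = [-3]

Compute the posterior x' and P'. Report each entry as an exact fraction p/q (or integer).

x̄ = F·x = [10, 8]
P̄ = F·P·Fᵀ + Q = [15 8; 8 8]
y = z − H·x̄ = [13]
S = H·P̄·Hᵀ + R = [33]
K = P̄·Hᵀ·S⁻¹ = [-16/33; -16/33]
x' = x̄ + K·y = [122/33, 56/33]
P' = (I − K·H)·P̄ = [239/33 8/33; 8/33 8/33]

x' = [122/33, 56/33]
P' = [239/33 8/33; 8/33 8/33]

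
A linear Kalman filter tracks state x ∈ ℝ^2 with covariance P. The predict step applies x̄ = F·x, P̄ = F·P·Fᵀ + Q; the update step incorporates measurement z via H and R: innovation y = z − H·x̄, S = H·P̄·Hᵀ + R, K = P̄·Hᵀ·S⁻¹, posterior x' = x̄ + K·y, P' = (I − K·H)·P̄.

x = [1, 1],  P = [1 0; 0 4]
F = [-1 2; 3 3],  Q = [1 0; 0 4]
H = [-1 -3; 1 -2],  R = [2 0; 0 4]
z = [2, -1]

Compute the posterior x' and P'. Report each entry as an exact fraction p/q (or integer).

x' = [-20111/13633, -2209/13633]
P' = [19548/13633 -3360/13633; -3360/13633 3038/13633]

x̄ = F·x = [1, 6]
P̄ = F·P·Fᵀ + Q = [18 21; 21 49]
y = z − H·x̄ = [21, 10]
S = H·P̄·Hᵀ + R = [587 255; 255 134]
K = P̄·Hᵀ·S⁻¹ = [-4734/13633 6567/13633; -2877/13633 -2359/13633]
x' = x̄ + K·y = [-20111/13633, -2209/13633]
P' = (I − K·H)·P̄ = [19548/13633 -3360/13633; -3360/13633 3038/13633]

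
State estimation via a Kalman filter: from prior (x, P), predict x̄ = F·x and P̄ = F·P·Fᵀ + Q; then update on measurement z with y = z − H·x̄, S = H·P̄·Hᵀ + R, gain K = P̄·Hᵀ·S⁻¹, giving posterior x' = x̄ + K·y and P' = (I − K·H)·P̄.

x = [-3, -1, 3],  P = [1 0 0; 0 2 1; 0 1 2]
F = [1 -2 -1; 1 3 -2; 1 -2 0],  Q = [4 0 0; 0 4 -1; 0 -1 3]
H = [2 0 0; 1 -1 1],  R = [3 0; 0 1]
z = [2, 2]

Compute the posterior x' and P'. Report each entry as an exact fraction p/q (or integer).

x̄ = F·x = [-4, -12, -1]
P̄ = F·P·Fᵀ + Q = [19 -6 11; -6 19 -8; 11 -8 12]
y = z − H·x̄ = [10, -5]
S = H·P̄·Hᵀ + R = [79 72; 72 101]
K = P̄·Hᵀ·S⁻¹ = [1246/2795 108/2795; 1164/2795 -1743/2795; -2/559 173/559]
x' = x̄ + K·y = [148/559, -2637/559, -1444/559]
P' = (I − K·H)·P̄ = [1869/2795 1746/2795 -3/559; 1746/2795 9554/2795 1213/559; -3/559 1213/559 1389/559]

x' = [148/559, -2637/559, -1444/559]
P' = [1869/2795 1746/2795 -3/559; 1746/2795 9554/2795 1213/559; -3/559 1213/559 1389/559]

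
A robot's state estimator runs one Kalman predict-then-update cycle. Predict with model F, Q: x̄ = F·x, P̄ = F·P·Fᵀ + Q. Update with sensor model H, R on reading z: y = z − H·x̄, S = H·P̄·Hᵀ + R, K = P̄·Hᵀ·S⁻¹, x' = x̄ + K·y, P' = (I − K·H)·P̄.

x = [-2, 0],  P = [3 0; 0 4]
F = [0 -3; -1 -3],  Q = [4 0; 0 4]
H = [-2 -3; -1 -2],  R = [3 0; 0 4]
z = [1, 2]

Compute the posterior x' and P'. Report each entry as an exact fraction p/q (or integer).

x' = [-1396/1355, 224/1355]
P' = [5208/1355 -3072/1355; -3072/1355 2143/1355]

x̄ = F·x = [0, 2]
P̄ = F·P·Fᵀ + Q = [40 36; 36 43]
y = z − H·x̄ = [7, 6]
S = H·P̄·Hᵀ + R = [982 590; 590 360]
K = P̄·Hᵀ·S⁻¹ = [-80/271 234/1355; -19/271 -607/2710]
x' = x̄ + K·y = [-1396/1355, 224/1355]
P' = (I − K·H)·P̄ = [5208/1355 -3072/1355; -3072/1355 2143/1355]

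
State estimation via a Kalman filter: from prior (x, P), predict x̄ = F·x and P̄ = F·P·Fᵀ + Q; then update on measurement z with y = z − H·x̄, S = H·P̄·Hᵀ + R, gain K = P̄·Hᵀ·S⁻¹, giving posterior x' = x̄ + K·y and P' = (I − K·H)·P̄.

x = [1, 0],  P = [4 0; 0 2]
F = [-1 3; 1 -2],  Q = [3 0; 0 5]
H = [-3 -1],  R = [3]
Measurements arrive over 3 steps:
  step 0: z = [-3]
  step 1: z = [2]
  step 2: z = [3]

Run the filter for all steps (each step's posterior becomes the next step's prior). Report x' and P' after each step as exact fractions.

step 0: x' = [146/149, -6/149], P' = [244/149 -555/149; -555/149 1572/149]
step 1: x' = [-98540/98759, 97994/98759], P' = [172115/98759 -390177/98759; -390177/98759 1086963/98759]
step 2: x' = [-8476109/7592352, 126849/316348], P' = [119331817/68331168 -1252781/316348; -1252781/316348 872364/79087]

step 0: x̄ = F·x = [-1, 1]
step 0: P̄ = F·P·Fᵀ + Q = [25 -16; -16 17]
step 0: y = z − H·x̄ = [-5]
step 0: S = H·P̄·Hᵀ + R = [149]
step 0: K = P̄·Hᵀ·S⁻¹ = [-59/149; 31/149]
step 0: x' = x̄ + K·y = [146/149, -6/149]
step 0: P' = (I − K·H)·P̄ = [244/149 -555/149; -555/149 1572/149]
step 1: x̄ = F·x = [-164/149, 158/149]
step 1: P̄ = F·P·Fᵀ + Q = [18169/149 -12451/149; -12451/149 9497/149]
step 1: y = z − H·x̄ = [-36/149]
step 1: S = H·P̄·Hᵀ + R = [98759/149]
step 1: K = P̄·Hᵀ·S⁻¹ = [-42056/98759; 27856/98759]
step 1: x' = x̄ + K·y = [-98540/98759, 97994/98759]
step 1: P' = (I − K·H)·P̄ = [172115/98759 -390177/98759; -390177/98759 1086963/98759]
step 2: x̄ = F·x = [392522/98759, -294528/98759]
step 2: P̄ = F·P·Fᵀ + Q = [12592121/98759 -8644778/98759; -8644778/98759 6574470/98759]
step 2: y = z − H·x̄ = [1179315/98759]
step 2: S = H·P̄·Hᵀ + R = [68331168/98759]
step 2: K = P̄·Hᵀ·S⁻¹ = [-29131585/68331168; 89629/316348]
step 2: x' = x̄ + K·y = [-8476109/7592352, 126849/316348]
step 2: P' = (I − K·H)·P̄ = [119331817/68331168 -1252781/316348; -1252781/316348 872364/79087]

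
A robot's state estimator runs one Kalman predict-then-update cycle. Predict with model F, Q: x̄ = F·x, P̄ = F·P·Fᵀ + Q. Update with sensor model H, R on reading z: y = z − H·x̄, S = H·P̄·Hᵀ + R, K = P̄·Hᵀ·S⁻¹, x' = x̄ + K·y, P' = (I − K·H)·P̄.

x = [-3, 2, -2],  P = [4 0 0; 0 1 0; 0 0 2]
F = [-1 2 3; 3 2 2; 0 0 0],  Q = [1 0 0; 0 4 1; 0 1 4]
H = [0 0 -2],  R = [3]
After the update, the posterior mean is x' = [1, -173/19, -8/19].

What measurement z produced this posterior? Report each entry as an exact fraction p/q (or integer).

x̄ = F·x = [1, -9, 0]
P̄ = F·P·Fᵀ + Q = [27 4 0; 4 52 1; 0 1 4]
S = H·P̄·Hᵀ + R = [19]
K = P̄·Hᵀ·S⁻¹ = [0; -2/19; -8/19]
x' − x̄ = [0, -2/19, -8/19] = K·y
y = (KᵀK)⁻¹·Kᵀ·(x' − x̄) = [1]
z = y + H·x̄ = [1] + [0] = [1]

z = [1]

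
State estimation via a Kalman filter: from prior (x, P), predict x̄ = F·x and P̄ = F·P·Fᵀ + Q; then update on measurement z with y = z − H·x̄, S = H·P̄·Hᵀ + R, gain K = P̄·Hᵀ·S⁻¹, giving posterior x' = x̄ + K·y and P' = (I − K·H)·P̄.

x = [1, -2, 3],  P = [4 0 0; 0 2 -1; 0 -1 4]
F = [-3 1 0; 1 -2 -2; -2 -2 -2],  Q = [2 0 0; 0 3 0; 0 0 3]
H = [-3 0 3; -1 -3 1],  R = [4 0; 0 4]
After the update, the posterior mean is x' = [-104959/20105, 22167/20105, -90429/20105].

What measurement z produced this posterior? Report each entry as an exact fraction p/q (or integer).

x̄ = F·x = [-5, -1, -4]
P̄ = F·P·Fᵀ + Q = [40 -14 22; -14 23 8; 22 8 35]
S = H·P̄·Hᵀ + R = [283 -105; -105 110]
K = P̄·Hᵀ·S⁻¹ = [-684/4021 1122/20105; 465/4021 -6371/20105; 627/4021 982/20105]
x' − x̄ = [-4434/20105, 42272/20105, -10009/20105] = K·y
y = (KᵀK)⁻¹·Kᵀ·(x' − x̄) = [-1, -7]
z = y + H·x̄ = [-1, -7] + [3, 4] = [2, -3]

z = [2, -3]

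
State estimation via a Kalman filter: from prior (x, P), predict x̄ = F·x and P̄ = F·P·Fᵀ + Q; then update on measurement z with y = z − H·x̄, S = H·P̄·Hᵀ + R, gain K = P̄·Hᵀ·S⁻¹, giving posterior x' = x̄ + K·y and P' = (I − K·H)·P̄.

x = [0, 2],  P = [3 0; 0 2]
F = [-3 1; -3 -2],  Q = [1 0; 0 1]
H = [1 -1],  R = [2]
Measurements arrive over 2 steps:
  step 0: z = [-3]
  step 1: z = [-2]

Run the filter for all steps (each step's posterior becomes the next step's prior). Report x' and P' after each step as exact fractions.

step 0: x' = [-19/22, 29/22], P' = [611/22 597/22; 597/22 623/22]
step 1: x' = [42996/5695, 54124/5695], P' = [112103/5695 119067/5695; 119067/5695 137333/5695]

step 0: x̄ = F·x = [2, -4]
step 0: P̄ = F·P·Fᵀ + Q = [30 23; 23 36]
step 0: y = z − H·x̄ = [-9]
step 0: S = H·P̄·Hᵀ + R = [22]
step 0: K = P̄·Hᵀ·S⁻¹ = [7/22; -13/22]
step 0: x' = x̄ + K·y = [-19/22, 29/22]
step 0: P' = (I − K·H)·P̄ = [611/22 597/22; 597/22 623/22]
step 1: x̄ = F·x = [43/11, -1/22]
step 1: P̄ = F·P·Fᵀ + Q = [1281/11 3022/11; 3022/11 15177/22]
step 1: y = z − H·x̄ = [-131/22]
step 1: S = H·P̄·Hᵀ + R = [5695/22]
step 1: K = P̄·Hᵀ·S⁻¹ = [-3482/5695; -9133/5695]
step 1: x' = x̄ + K·y = [42996/5695, 54124/5695]
step 1: P' = (I − K·H)·P̄ = [112103/5695 119067/5695; 119067/5695 137333/5695]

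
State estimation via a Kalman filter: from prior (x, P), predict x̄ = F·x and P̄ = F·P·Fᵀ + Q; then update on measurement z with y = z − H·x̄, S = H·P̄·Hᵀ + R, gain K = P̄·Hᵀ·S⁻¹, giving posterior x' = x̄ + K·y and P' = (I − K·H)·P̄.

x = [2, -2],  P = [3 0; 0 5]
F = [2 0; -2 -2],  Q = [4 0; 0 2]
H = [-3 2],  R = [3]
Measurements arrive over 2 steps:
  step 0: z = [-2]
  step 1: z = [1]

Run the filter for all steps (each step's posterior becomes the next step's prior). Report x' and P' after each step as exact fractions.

step 0: x' = [988/427, 1040/427], P' = [1648/427 2364/427; 2364/427 3702/427]
step 1: x' = [73732/433221, 101836/144407], P' = [813092/433221 378048/144407; 378048/144407 632310/144407]

step 0: x̄ = F·x = [4, 0]
step 0: P̄ = F·P·Fᵀ + Q = [16 -12; -12 34]
step 0: y = z − H·x̄ = [10]
step 0: S = H·P̄·Hᵀ + R = [427]
step 0: K = P̄·Hᵀ·S⁻¹ = [-72/427; 104/427]
step 0: x' = x̄ + K·y = [988/427, 1040/427]
step 0: P' = (I − K·H)·P̄ = [1648/427 2364/427; 2364/427 3702/427]
step 1: x̄ = F·x = [1976/427, -4056/427]
step 1: P̄ = F·P·Fᵀ + Q = [8300/427 -16048/427; -16048/427 41166/427]
step 1: y = z − H·x̄ = [14467/427]
step 1: S = H·P̄·Hᵀ + R = [433221/427]
step 1: K = P̄·Hᵀ·S⁻¹ = [-56996/433221; 43492/144407]
step 1: x' = x̄ + K·y = [73732/433221, 101836/144407]
step 1: P' = (I − K·H)·P̄ = [813092/433221 378048/144407; 378048/144407 632310/144407]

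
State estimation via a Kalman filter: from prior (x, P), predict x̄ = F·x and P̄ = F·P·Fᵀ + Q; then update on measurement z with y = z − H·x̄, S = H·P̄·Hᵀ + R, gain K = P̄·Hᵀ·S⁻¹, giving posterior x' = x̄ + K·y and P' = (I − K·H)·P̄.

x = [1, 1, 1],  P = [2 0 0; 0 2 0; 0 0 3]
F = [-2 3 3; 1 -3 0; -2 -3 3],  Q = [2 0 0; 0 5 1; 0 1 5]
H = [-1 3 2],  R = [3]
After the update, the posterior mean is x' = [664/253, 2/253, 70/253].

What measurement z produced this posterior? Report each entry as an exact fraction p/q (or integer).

z = [-2]

x̄ = F·x = [4, -2, -2]
P̄ = F·P·Fᵀ + Q = [55 -22 17; -22 25 15; 17 15 58]
S = H·P̄·Hᵀ + R = [759]
K = P̄·Hᵀ·S⁻¹ = [-29/253; 127/759; 48/253]
x' − x̄ = [-348/253, 508/253, 576/253] = K·y
y = (KᵀK)⁻¹·Kᵀ·(x' − x̄) = [12]
z = y + H·x̄ = [12] + [-14] = [-2]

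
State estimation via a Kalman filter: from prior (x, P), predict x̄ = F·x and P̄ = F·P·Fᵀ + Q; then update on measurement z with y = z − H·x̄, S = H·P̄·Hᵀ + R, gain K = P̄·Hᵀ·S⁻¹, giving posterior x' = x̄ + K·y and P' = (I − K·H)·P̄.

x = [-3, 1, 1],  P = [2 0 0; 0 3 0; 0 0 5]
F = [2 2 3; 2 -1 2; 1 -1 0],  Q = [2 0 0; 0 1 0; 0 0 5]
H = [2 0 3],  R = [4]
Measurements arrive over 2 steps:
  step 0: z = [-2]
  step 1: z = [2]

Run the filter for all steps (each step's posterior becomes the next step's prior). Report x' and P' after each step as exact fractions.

step 0: x' = [599/169, -335/169, -40/13], P' = [3131/169 -32/169 -154/13; -32/169 3591/338 6/13; -154/13 6/13 8]
step 1: x' = [-593112/91679, 34109/13097, 457594/91679], P' = [4226010/91679 -301464/13097 -2798596/91679; -301464/13097 32059/1871 203284/13097; -2798596/91679 203284/13097 1893380/91679]

step 0: x̄ = F·x = [-1, -5, -4]
step 0: P̄ = F·P·Fᵀ + Q = [67 32 -2; 32 32 7; -2 7 10]
step 0: y = z − H·x̄ = [12]
step 0: S = H·P̄·Hᵀ + R = [338]
step 0: K = P̄·Hᵀ·S⁻¹ = [64/169; 85/338; 1/13]
step 0: x' = x̄ + K·y = [599/169, -335/169, -40/13]
step 0: P' = (I − K·H)·P̄ = [3131/169 -32/169 -154/13; -32/169 3591/338 6/13; -154/13 6/13 8]
step 1: x̄ = F·x = [-1032/169, 493/169, 934/169]
step 1: P̄ = F·P·Fᵀ + Q = [8868/169 -2961/169 -3569/169; -2961/169 7393/338 7987/338; -3569/169 7987/338 11671/338]
step 1: y = z − H·x̄ = [-400/169]
step 1: S = H·P̄·Hᵀ + R = [91679/338]
step 1: K = P̄·Hᵀ·S⁻¹ = [14058/91679; 1731/13097; 20737/91679]
step 1: x' = x̄ + K·y = [-593112/91679, 34109/13097, 457594/91679]
step 1: P' = (I − K·H)·P̄ = [4226010/91679 -301464/13097 -2798596/91679; -301464/13097 32059/1871 203284/13097; -2798596/91679 203284/13097 1893380/91679]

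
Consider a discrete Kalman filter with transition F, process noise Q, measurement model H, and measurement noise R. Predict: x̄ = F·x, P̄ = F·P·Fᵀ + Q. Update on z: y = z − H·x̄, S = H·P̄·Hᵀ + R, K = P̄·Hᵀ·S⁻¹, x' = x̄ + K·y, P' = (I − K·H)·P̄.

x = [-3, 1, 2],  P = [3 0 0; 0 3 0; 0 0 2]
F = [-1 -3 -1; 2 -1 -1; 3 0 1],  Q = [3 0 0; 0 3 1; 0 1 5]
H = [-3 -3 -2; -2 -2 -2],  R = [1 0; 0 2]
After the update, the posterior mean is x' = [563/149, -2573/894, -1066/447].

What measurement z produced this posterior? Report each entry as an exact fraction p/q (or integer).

z = [2, 3]

x̄ = F·x = [-2, -9, -7]
P̄ = F·P·Fᵀ + Q = [35 5 -11; 5 20 17; -11 17 34]
S = H·P̄·Hᵀ + R = [794 586; 586 446]
K = P̄·Hᵀ·S⁻¹ = [-135/149 158/149; 305/5364 -1411/5364; 2131/2682 -3281/2682]
x' − x̄ = [861/149, 5473/894, 2063/447] = K·y
y = (KᵀK)⁻¹·Kᵀ·(x' − x̄) = [-45, -33]
z = y + H·x̄ = [-45, -33] + [47, 36] = [2, 3]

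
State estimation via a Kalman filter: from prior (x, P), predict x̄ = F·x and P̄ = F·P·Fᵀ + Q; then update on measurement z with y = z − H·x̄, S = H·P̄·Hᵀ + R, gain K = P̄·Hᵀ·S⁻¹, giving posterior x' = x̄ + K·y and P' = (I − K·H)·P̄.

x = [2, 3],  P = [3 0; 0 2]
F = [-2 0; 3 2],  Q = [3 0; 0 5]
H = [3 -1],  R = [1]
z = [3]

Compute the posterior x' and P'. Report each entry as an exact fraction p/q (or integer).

x̄ = F·x = [-4, 12]
P̄ = F·P·Fᵀ + Q = [15 -18; -18 40]
y = z − H·x̄ = [27]
S = H·P̄·Hᵀ + R = [284]
K = P̄·Hᵀ·S⁻¹ = [63/284; -47/142]
x' = x̄ + K·y = [565/284, 435/142]
P' = (I − K·H)·P̄ = [291/284 405/142; 405/142 631/71]

x' = [565/284, 435/142]
P' = [291/284 405/142; 405/142 631/71]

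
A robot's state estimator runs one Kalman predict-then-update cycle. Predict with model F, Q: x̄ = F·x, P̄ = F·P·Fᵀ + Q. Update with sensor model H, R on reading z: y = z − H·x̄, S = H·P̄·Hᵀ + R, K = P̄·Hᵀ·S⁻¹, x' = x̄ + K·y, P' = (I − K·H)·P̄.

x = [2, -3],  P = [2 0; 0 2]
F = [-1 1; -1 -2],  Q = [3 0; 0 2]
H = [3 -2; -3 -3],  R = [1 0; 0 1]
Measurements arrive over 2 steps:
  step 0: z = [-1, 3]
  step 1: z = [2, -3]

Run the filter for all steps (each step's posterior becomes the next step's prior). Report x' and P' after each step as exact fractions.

step 0: x' = [-1055/1661, -56/151], P' = [1047/18271 -2/151; -2/151 12/151]
step 1: x' = [24919367/31741507, 7634684/31741507], P' = [1799445/31741507 -404018/31741507; -404018/31741507 2453943/31741507]

step 0: x̄ = F·x = [-5, 4]
step 0: P̄ = F·P·Fᵀ + Q = [7 -2; -2 12]
step 0: y = z − H·x̄ = [22, 0]
step 0: S = H·P̄·Hᵀ + R = [136 15; 15 136]
step 0: K = P̄·Hᵀ·S⁻¹ = [3625/18271 -2415/18271; -30/151 -30/151]
step 0: x' = x̄ + K·y = [-1055/1661, -56/151]
step 0: P' = (I − K·H)·P̄ = [1047/18271 -2/151; -2/151 12/151]
step 1: x̄ = F·x = [439/1661, 2287/1661]
step 1: P̄ = F·P·Fᵀ + Q = [57796/18271 -2099/18271; -2099/18271 42429/18271]
step 1: y = z − H·x̄ = [6579/1661, 3195/1661]
step 1: S = H·P̄·Hᵀ + R = [733339/18271 -259293/18271; -259293/18271 882514/18271]
step 1: K = P̄·Hᵀ·S⁻¹ = [6206371/31741507 -4186281/31741507; -6119940/31741507 -6149775/31741507]
step 1: x' = x̄ + K·y = [24919367/31741507, 7634684/31741507]
step 1: P' = (I − K·H)·P̄ = [1799445/31741507 -404018/31741507; -404018/31741507 2453943/31741507]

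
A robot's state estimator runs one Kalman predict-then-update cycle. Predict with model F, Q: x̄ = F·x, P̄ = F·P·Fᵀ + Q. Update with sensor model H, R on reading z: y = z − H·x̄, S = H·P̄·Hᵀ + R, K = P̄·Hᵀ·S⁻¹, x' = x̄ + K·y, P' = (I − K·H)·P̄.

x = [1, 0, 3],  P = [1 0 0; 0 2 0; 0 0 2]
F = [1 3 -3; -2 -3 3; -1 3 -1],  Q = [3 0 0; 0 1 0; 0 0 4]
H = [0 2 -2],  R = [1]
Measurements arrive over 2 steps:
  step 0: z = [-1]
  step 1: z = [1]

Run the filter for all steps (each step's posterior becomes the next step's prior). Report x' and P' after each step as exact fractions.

step 0: x' = [-722/441, 3/7, 398/441], P' = [2756/441 -22/7 -1325/441; -22/7 5 34/7; -1325/441 34/7 2189/441]
step 1: x' = [-119111/42509, 187131/42509, 164917/42509], P' = [439047/42509 -557477/42509 -556222/42509; -557477/42509 1111303/42509 1109867/42509; -556222/42509 1109867/42509 1118948/42509]

step 0: x̄ = F·x = [-8, 7, -4]
step 0: P̄ = F·P·Fᵀ + Q = [40 -38 23; -38 41 -22; 23 -22 25]
step 0: y = z − H·x̄ = [-23]
step 0: S = H·P̄·Hᵀ + R = [441]
step 0: K = P̄·Hᵀ·S⁻¹ = [-122/441; 2/7; -94/441]
step 0: x' = x̄ + K·y = [-722/441, 3/7, 398/441]
step 0: P' = (I − K·H)·P̄ = [2756/441 -22/7 -1325/441; -22/7 5 34/7; -1325/441 34/7 2189/441]
step 1: x̄ = F·x = [-1349/441, 2071/441, 99/49]
step 1: P̄ = F·P·Fᵀ + Q = [4703/441 -5953/441 -522/49; -5953/441 11723/441 1143/49; -522/49 1143/49 2152/49]
step 1: y = z − H·x̄ = [-1919/441]
step 1: S = H·P̄·Hᵀ + R = [42509/441]
step 1: K = P̄·Hᵀ·S⁻¹ = [-2510/42509; 2872/42509; -18162/42509]
step 1: x' = x̄ + K·y = [-119111/42509, 187131/42509, 164917/42509]
step 1: P' = (I − K·H)·P̄ = [439047/42509 -557477/42509 -556222/42509; -557477/42509 1111303/42509 1109867/42509; -556222/42509 1109867/42509 1118948/42509]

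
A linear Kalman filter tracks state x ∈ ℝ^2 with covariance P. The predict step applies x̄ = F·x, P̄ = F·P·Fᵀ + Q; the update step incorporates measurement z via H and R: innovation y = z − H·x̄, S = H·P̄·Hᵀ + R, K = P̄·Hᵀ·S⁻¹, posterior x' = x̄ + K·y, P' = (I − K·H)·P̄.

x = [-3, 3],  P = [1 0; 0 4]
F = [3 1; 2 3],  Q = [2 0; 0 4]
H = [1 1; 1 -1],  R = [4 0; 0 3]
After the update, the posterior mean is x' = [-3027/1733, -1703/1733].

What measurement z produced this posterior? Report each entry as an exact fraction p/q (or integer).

x̄ = F·x = [-6, 3]
P̄ = F·P·Fᵀ + Q = [15 18; 18 44]
S = H·P̄·Hᵀ + R = [99 -29; -29 26]
K = P̄·Hᵀ·S⁻¹ = [771/1733 660/1733; 858/1733 -776/1733]
x' − x̄ = [7371/1733, -6902/1733] = K·y
y = (KᵀK)⁻¹·Kᵀ·(x' − x̄) = [1, 10]
z = y + H·x̄ = [1, 10] + [-3, -9] = [-2, 1]

z = [-2, 1]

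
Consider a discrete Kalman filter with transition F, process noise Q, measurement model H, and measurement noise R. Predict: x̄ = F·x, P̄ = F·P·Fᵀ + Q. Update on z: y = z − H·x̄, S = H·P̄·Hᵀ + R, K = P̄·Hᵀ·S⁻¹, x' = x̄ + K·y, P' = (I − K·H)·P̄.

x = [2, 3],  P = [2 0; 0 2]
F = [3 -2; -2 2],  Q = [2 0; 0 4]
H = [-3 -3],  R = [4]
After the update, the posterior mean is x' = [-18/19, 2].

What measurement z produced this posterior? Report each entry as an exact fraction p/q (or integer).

x̄ = F·x = [0, 2]
P̄ = F·P·Fᵀ + Q = [28 -20; -20 20]
S = H·P̄·Hᵀ + R = [76]
K = P̄·Hᵀ·S⁻¹ = [-6/19; 0]
x' − x̄ = [-18/19, 0] = K·y
y = (KᵀK)⁻¹·Kᵀ·(x' − x̄) = [3]
z = y + H·x̄ = [3] + [-6] = [-3]

z = [-3]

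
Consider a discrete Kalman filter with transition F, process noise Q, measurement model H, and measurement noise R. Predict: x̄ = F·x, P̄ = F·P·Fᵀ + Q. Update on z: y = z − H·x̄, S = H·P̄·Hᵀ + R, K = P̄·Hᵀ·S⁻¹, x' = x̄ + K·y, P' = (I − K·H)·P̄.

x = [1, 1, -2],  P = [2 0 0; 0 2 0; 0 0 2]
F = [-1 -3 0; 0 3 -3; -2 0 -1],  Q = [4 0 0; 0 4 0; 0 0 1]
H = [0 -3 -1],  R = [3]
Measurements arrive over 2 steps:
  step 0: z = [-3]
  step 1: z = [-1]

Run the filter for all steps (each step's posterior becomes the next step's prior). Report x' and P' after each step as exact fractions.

step 0: x' = [-44/41, 333/205, -348/205], P' = [734/41 -108/41 309/41; -108/41 262/205 -597/205; 309/41 -597/205 3669/410]
step 1: x' = [-390741/104063, 127617/104063, -273754/104063], P' = [1831107/104063 -671478/104063 4028007/208126; -671478/104063 788863/208126 -2199927/208126; 4028007/208126 -2199927/208126 13446501/416252]

step 0: x̄ = F·x = [-4, 9, 0]
step 0: P̄ = F·P·Fᵀ + Q = [24 -18 4; -18 40 6; 4 6 11]
step 0: y = z − H·x̄ = [24]
step 0: S = H·P̄·Hᵀ + R = [410]
step 0: K = P̄·Hᵀ·S⁻¹ = [5/41; -63/205; -29/410]
step 0: x' = x̄ + K·y = [-44/41, 333/205, -348/205]
step 0: P' = (I − K·H)·P̄ = [734/41 -108/41 309/41; -108/41 262/205 -597/205; 309/41 -597/205 3669/410]
step 1: x̄ = F·x = [-19/5, 2043/205, 788/205]
step 1: P̄ = F·P·Fᵀ + Q = [88/5 -36/5 94/5; -36/5 60869/410 39609/410; 94/5 39609/410 45799/410]
step 1: y = z − H·x̄ = [6712/205]
step 1: S = H·P̄·Hᵀ + R = [416252/205]
step 1: K = P̄·Hᵀ·S⁻¹ = [287/208126; -27777/104063; -82313/416252]
step 1: x' = x̄ + K·y = [-390741/104063, 127617/104063, -273754/104063]
step 1: P' = (I − K·H)·P̄ = [1831107/104063 -671478/104063 4028007/208126; -671478/104063 788863/208126 -2199927/208126; 4028007/208126 -2199927/208126 13446501/416252]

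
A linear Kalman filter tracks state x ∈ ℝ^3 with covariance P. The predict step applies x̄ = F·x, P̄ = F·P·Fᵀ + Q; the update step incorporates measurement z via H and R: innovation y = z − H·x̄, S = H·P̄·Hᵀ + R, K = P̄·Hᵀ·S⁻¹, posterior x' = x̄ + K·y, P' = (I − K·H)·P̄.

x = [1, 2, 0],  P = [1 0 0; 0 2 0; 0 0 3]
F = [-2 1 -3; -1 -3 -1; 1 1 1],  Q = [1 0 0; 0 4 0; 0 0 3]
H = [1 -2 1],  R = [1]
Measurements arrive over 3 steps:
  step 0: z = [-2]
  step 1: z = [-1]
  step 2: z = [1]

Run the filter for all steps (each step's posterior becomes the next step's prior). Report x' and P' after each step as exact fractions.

step 0: x̄ = F·x = [0, -7, 3]
step 0: P̄ = F·P·Fᵀ + Q = [34 5 -9; 5 26 -10; -9 -10 9]
step 0: y = z − H·x̄ = [-19]
step 0: S = H·P̄·Hᵀ + R = [150]
step 0: K = P̄·Hᵀ·S⁻¹ = [1/10; -19/50; 2/15]
step 0: x' = x̄ + K·y = [-19/10, 11/50, 7/15]
step 0: P' = (I − K·H)·P̄ = [65/2 107/10 -11; 107/10 217/50 -12/5; -11 -12/5 19/3]
step 1: x̄ = F·x = [131/50, 58/75, -91/75]
step 1: P̄ = F·P·Fᵀ + Q = [1597/50 1257/25 -764/25; 1257/25 8227/75 -4729/75; -764/25 -4729/75 3058/75]
step 1: y = z − H·x̄ = [-43/50]
step 1: S = H·P̄·Hᵀ + R = [25123/50]
step 1: K = P̄·Hᵀ·S⁻¹ = [-4959/25123; -11608/25123; 6816/25123]
step 1: x' = x̄ + K·y = [70087/25123, 88234/75369, -109033/75369]
step 1: P' = (I − K·H)·P̄ = [310595/25123 111903/25123 -91748/25123; 111903/25123 182737/75369 -5059/75369; -91748/25123 -5059/75369 285574/75369]
step 2: x̄ = F·x = [-5189/75369, -9890/2037, 9022/3589]
step 2: P̄ = F·P·Fᵀ + Q = [1940002/75369 65782/2037 -70806/3589; 65782/2037 124240/2037 -3266/97; -70806/3589 -3266/97 82715/3589]
step 2: y = z − H·x̄ = [-840764/75369]
step 2: S = H·P̄·Hᵀ + R = [19581046/75369]
step 2: K = P̄·Hᵀ·S⁻¹ = [-2207396/9790523; -4648754/9790523; 5325453/19581046]
step 2: x' = x̄ + K·y = [23950113/9790523, 4323514/9790523, -5092180/9790523]
step 2: P' = (I − K·H)·P̄ = [122708806/9790523 43866906/9790523 -37182390/9790523; 43866906/9790523 23670632/9790523 -1174396/9790523; -37182390/9790523 -1174396/9790523 74992649/19581046]

step 0: x' = [-19/10, 11/50, 7/15], P' = [65/2 107/10 -11; 107/10 217/50 -12/5; -11 -12/5 19/3]
step 1: x' = [70087/25123, 88234/75369, -109033/75369], P' = [310595/25123 111903/25123 -91748/25123; 111903/25123 182737/75369 -5059/75369; -91748/25123 -5059/75369 285574/75369]
step 2: x' = [23950113/9790523, 4323514/9790523, -5092180/9790523], P' = [122708806/9790523 43866906/9790523 -37182390/9790523; 43866906/9790523 23670632/9790523 -1174396/9790523; -37182390/9790523 -1174396/9790523 74992649/19581046]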